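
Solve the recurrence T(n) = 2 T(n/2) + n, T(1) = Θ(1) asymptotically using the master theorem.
T(n) = Θ(n log n)

log_2 2 = 1, and f(n) = n = Θ(n^(log_2 2)). This is Case 2 of the master theorem: T(n) = Θ(f(n) · log n) = Θ(n log n).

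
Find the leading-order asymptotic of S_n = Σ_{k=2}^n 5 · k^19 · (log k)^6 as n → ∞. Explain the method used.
S_n ~ n^20 · (log n)^6 / 4

By integral comparison, S_n = ∫_1^n 5 · x^19 · (log x)^6 dx + O(n^19 · (log n)^6). For the integral, the leading term of ∫_1^n x^19 (log x)^6 dx is n^20/20 · (log n)^6 (by repeated integration by parts; each step lowers the log-exponent and produces a relatively O(1/log n) correction). Hence S_n ~ n^20 · (log n)^6 / 4.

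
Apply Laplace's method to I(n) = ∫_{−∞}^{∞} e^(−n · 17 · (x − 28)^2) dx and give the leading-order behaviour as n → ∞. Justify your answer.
I(n) = sqrt(π/(17n))

Here φ(x) = 17 · (x − 28)^2 has its unique minimum at x* = 28 with φ(x*) = 0 and φ''(x*) = 34. Laplace's method gives
  I(n) ~ e^(−n φ(x*)) · sqrt(2π / (n · φ''(x*))) = sqrt(2π / (34n)) = sqrt(π/(17n)).
This is exact: substituting u = (x − 28)·sqrt(17n) gives I(n) = (1/sqrt(17n)) ∫_{−∞}^{∞} e^(−u^2) du = sqrt(π/(17n)).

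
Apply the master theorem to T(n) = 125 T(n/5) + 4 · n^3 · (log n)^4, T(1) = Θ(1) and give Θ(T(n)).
T(n) = Θ(n^3 · (log n)^5)

Here log_5 125 = 3 and f(n) = 4 · n^3 · (log n)^4 = Θ(n^(log_5 125) · (log n)^4). This is the extended Case 2 of the master theorem (f matches the critical exponent up to log factors), giving T(n) = Θ(n^(log_5 125) · (log n)^(4+1)) = Θ(n^3 · (log n)^5).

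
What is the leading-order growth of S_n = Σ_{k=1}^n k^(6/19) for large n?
S_n ~ (19/25) · n^(25/19)

Integral comparison: Σ_{k=1}^n k^(6/19) = ∫_0^n x^(6/19) dx + O(n^(6/19)). The integral is n^(1 + 6/19) / (1 + 6/19) = n^((6+19)/19) / ((6+19)/19) = (19/25) · n^(25/19).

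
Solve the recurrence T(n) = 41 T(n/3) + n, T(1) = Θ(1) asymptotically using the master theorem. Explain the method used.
T(n) = Θ(n^(log_3 41))

Master theorem: compare f(n) = n to n^(log_3 41) where log_3 41 ≈ 3.380. Since 1 < log_3 41, we have f(n) = O(n^(log_3 41 − ε)) for some ε > 0 — Case 1. Hence T(n) = Θ(n^(log_3 41)).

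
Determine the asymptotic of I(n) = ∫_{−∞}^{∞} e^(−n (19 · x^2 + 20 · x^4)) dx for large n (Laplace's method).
I(n) ~ sqrt(π/(19n))

φ(x) = 19 · x^2 + 20 · x^4 has its unique global minimum at x* = 0 (since φ'(x) = 38x + 80x^3 = 0 only at x = 0 for real x with both coefficients positive, and φ → ∞ as |x| → ∞). At x* = 0, φ(0) = 0 and φ''(0) = 38. Laplace's method then gives
  I(n) ~ sqrt(2π / (n · φ''(0))) · e^(−n φ(0)) = sqrt(2π / (38n)) = sqrt(π/(19n)).
The 20 · x^4 term contributes only at subleading order (an O(1/n) relative correction).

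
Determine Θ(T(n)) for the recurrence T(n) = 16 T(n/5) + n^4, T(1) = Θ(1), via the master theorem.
T(n) = Θ(n^4)

log_5 16 ≈ 1.723. f(n) = n^4 dominates n^(log_5 16) since 4 > 1.723, and the regularity condition a·f(n/b) = 16·(n/5)^4 = (16/625)·n^4 ≤ c·f(n) holds with c = 16/625 ≈ 0.0256 < 1. So this is Case 3: T(n) = Θ(f(n)) = Θ(n^4).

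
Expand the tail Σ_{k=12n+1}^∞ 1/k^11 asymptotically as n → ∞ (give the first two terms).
Σ_{k>12n} 1/k^11 = 1/(10 · (12n)^10) − 1/(2 · (12n)^11) + O(1/(12n)^12)

Compare to the integral: ∫_{12n}^∞ x^(−11) dx = [−x^(−10)/10]_{12n}^∞ = 1/((11−1)·(12n)^10). The Euler-Maclaurin correction adds −f(12n)/2 = −1/(2·(12n)^11). Euler-Maclaurin then gives
  Σ_{k>12n} 1/k^11 = ∫_{12n}^∞ dx/x^11 − 1/(2·(12n)^11) + O(1/(12n)^12).
(Equivalently this is ζ(11) − Σ_{k≤12n} 1/k^11.)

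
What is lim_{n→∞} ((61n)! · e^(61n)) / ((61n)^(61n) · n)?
lim = 0

Stirling: (61n)! ~ sqrt(2π·61n) · (61n/e)^(61n). Hence
  (61n)! · e^(61n) / (61n)^(61n) ~ sqrt(2π·61n).
Dividing by n: sqrt(2π·61n) / n = sqrt(2π·61) · n^((1−2)/2), so the expression behaves like sqrt(2π·61) · n^((1−2)/2) → 0.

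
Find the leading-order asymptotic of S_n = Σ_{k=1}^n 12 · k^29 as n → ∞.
S_n ~ 2 · n^30 / 5

By integral comparison (Euler-Maclaurin), Σ_{k=1}^n 12 · k^29 = 12 · ∫_0^n x^29 dx + O(n^29) = 12 · n^30/30 = 2 · n^30 / 5 + O(n^29). (Equivalently, Faulhaber's formula gives the same leading term.)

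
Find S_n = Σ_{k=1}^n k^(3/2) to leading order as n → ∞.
S_n ~ (2/5) · n^(5/2)

Integral comparison: Σ_{k=1}^n k^(3/2) = ∫_0^n x^(3/2) dx + O(n^(3/2)). The integral is n^(1 + 3/2) / (1 + 3/2) = n^((3+2)/2) / ((3+2)/2) = (2/5) · n^(5/2).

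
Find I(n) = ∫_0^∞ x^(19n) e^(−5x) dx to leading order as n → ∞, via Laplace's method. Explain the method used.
I(n) ~ (sqrt(2π·19n) / 5) · (19n/(5e))^(19n)

Write the integrand as exp(19n ln x − 5x) and set f(x) = 19n ln x − 5x. Then f'(x) = 19n/x − 5 = 0 at x* = 19n/5, and f''(x*) = −19n/x*^2 = −5^2/(19n). Laplace's method (interior maximum) gives
  I(n) ~ e^(f(x*)) · sqrt(2π / |f''(x*)|)
        = exp(19n ln(19n/5) − 19n) · sqrt(2π · 19n / 5^2)
        = (19n/5)^(19n) e^(−19n) · sqrt(2π·19n) / 5
        = (sqrt(2π·19n) / 5) · (19n/(5e))^(19n).
This matches Γ(19n+1)/5^(19n+1) with Stirling applied to Γ.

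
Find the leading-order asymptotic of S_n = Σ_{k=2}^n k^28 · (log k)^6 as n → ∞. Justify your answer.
S_n ~ n^29 · (log n)^6 / 29

By integral comparison, S_n = ∫_1^n x^28 · (log x)^6 dx + O(n^28 · (log n)^6). For the integral, the leading term of ∫_1^n x^28 (log x)^6 dx is n^29/29 · (log n)^6 (by repeated integration by parts; each step lowers the log-exponent and produces a relatively O(1/log n) correction). Hence S_n ~ n^29 · (log n)^6 / 29.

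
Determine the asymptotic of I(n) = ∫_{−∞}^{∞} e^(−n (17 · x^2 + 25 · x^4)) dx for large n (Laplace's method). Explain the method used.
I(n) ~ sqrt(π/(17n))

φ(x) = 17 · x^2 + 25 · x^4 has its unique global minimum at x* = 0 (since φ'(x) = 34x + 100x^3 = 0 only at x = 0 for real x with both coefficients positive, and φ → ∞ as |x| → ∞). At x* = 0, φ(0) = 0 and φ''(0) = 34. Laplace's method then gives
  I(n) ~ sqrt(2π / (n · φ''(0))) · e^(−n φ(0)) = sqrt(2π / (34n)) = sqrt(π/(17n)).
The 25 · x^4 term contributes only at subleading order (an O(1/n) relative correction).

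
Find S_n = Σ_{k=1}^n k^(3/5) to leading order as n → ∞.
S_n ~ (5/8) · n^(8/5)

Integral comparison: Σ_{k=1}^n k^(3/5) = ∫_0^n x^(3/5) dx + O(n^(3/5)). The integral is n^(1 + 3/5) / (1 + 3/5) = n^((3+5)/5) / ((3+5)/5) = (5/8) · n^(8/5).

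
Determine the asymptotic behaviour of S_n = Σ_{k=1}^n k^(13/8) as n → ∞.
S_n ~ (8/21) · n^(21/8)

Integral comparison: Σ_{k=1}^n k^(13/8) = ∫_0^n x^(13/8) dx + O(n^(13/8)). The integral is n^(1 + 13/8) / (1 + 13/8) = n^((13+8)/8) / ((13+8)/8) = (8/21) · n^(21/8).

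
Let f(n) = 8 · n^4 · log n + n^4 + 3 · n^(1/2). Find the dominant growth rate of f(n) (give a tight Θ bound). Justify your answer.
f(n) ∈ Θ(n^4 · log n)

Compare the terms by growth order. For large n, n^a · (log n)^b dominates n^a' · (log n)^b' iff a > a', or (a = a' and b > b'). Ranking the 3 terms shows the dominant one is 8 · n^4 · log n. Hence f(n) ∈ Θ(n^4 · log n).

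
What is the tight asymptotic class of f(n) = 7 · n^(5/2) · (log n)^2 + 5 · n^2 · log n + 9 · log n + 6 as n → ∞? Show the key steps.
f(n) ∈ Θ(n^(5/2) · (log n)^2)

Compare the terms by growth order. For large n, n^a · (log n)^b dominates n^a' · (log n)^b' iff a > a', or (a = a' and b > b'). Ranking the 4 terms shows the dominant one is 7 · n^(5/2) · (log n)^2. Hence f(n) ∈ Θ(n^(5/2) · (log n)^2).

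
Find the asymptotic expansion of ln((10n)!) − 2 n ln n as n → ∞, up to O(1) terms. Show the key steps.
ln((10n)!) − 2 n ln n = 8 n ln n + 10(ln 10 − 1) n + (1/2) ln(2π·10n) + O(1/n)

Stirling: ln((10n)!) = 10n ln(10n) − 10n + (1/2) ln(2π·10n) + O(1/n).
Expand 10n ln(10n) = 10n (ln n + ln 10) = 10n ln n + 10n ln 10.
Subtract 2n ln n: leading term is (10 − 2) n ln n = 8 n ln n. The next term is 10n ln 10 − 10n = 10(ln 10 − 1) n. Then the (1/2) ln(2π·10n) correction.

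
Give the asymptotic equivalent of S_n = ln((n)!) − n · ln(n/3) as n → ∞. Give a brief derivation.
S_n ~ n · (ln 3 − 1) + O(ln n)

Stirling: ln((n)!) = n ln(n) − n + O(ln n).
  S_n = n ln(n) − n − n ln(n/3) + O(ln n)
      = n ln(n) − n ln n + n ln 3 − n + O(ln n)
      = n ln 3 − n + O(ln n)
      = n (ln 3 − 1) + O(ln n).
Numerically ln(3) − 1 ≈ 0.0986.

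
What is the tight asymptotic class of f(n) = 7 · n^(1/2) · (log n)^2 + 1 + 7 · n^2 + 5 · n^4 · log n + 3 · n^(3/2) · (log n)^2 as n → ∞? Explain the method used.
f(n) ∈ Θ(n^4 · log n)

Compare the terms by growth order. For large n, n^a · (log n)^b dominates n^a' · (log n)^b' iff a > a', or (a = a' and b > b'). Ranking the 5 terms shows the dominant one is 5 · n^4 · log n. Hence f(n) ∈ Θ(n^4 · log n).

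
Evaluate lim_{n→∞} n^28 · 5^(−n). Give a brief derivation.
lim = 0

Exponentials with base > 1 dominate every fixed polynomial: for any fixed c, n^c / 5^n → 0 as n → ∞ (e.g. by the ratio test, or by writing 5^n = e^(n ln 5) and noting e^(n ln 5) / n^c → ∞). Hence n^28 · 5^(−n) = n^28 / 5^n → 0.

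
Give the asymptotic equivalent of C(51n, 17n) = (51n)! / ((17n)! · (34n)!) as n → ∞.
C(51n, 17n) ~ (27/4)^(17n) · sqrt(3/(4π·17n))

Write N = 17n. Apply Stirling to each factorial:
  (3N)! ~ sqrt(2π·3N) · (3N/e)^(3N),
  N! ~ sqrt(2π N) · (N/e)^N,
  (2N)! ~ sqrt(2π·2N) · (2N/e)^(2N).
The exponential factors combine to (3N)^(3N) / (N^N · (2N)^(2N)) = 3^(3N)/2^(2N) = (3^3/2^2)^N = (27/4)^N.
The square-root prefactors combine to sqrt(2π·3N) / (sqrt(2π N)·sqrt(2π·2N)) = sqrt(3 / (2π·2·N)) = sqrt(3/(4π·17n)).
Substituting N = 17n: C(51n, 17n) ~ (27/4)^(17n) · sqrt(3/(4π·17n)).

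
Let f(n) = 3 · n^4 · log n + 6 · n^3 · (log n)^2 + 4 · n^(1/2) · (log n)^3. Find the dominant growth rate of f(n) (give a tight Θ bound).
f(n) ∈ Θ(n^4 · log n)

Compare the terms by growth order. For large n, n^a · (log n)^b dominates n^a' · (log n)^b' iff a > a', or (a = a' and b > b'). Ranking the 3 terms shows the dominant one is 3 · n^4 · log n. Hence f(n) ∈ Θ(n^4 · log n).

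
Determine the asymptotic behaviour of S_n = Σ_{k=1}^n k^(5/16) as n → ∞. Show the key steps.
S_n ~ (16/21) · n^(21/16)

Integral comparison: Σ_{k=1}^n k^(5/16) = ∫_0^n x^(5/16) dx + O(n^(5/16)). The integral is n^(1 + 5/16) / (1 + 5/16) = n^((5+16)/16) / ((5+16)/16) = (16/21) · n^(21/16).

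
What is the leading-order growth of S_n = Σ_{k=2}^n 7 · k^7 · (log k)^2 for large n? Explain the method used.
S_n ~ 7 · n^8 · (log n)^2 / 8

By integral comparison, S_n = ∫_1^n 7 · x^7 · (log x)^2 dx + O(n^7 · (log n)^2). For the integral, the leading term of ∫_1^n x^7 (log x)^2 dx is n^8/8 · (log n)^2 (by repeated integration by parts; each step lowers the log-exponent and produces a relatively O(1/log n) correction). Hence S_n ~ 7 · n^8 · (log n)^2 / 8.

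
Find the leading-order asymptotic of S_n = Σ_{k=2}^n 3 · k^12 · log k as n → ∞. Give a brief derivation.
S_n ~ 3 · n^13 log n / 13 − 3 · n^13 / 169

By integral comparison, S_n = ∫_1^n 3 · x^12 · log x dx + O(n^12 · log n). For the integral, ∫ x^12 log x dx = n^13 log n / 13 − n^13/169 (integration by parts). Hence S_n ~ 3 · n^13 log n / 13 − 3 · n^13 / 169.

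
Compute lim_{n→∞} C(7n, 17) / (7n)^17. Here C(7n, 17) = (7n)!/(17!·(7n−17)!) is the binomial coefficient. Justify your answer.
lim = 1/17! = 1/355687428096000

With N = 7n → ∞: C(N, 17) / N^17 = [N(N−1)…(N−16)] / (17! · N^17) = (1/17!) · 1 · (1 − 1/(7n)) · … · (1 − 16/(7n)). Each factor → 1 as N → ∞, so the limit is 1/17! = 1/355687428096000.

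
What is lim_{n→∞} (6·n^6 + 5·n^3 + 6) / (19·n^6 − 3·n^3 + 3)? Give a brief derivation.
lim = 6/19

For large n the leading n^6 terms dominate both numerator and denominator. Dividing top and bottom by n^6, every other term tends to 0, leaving 6/19.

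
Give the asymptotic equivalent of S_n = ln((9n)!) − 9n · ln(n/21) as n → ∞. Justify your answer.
S_n ~ 9n · (ln 189 − 1) + O(ln n)

Stirling: ln((9n)!) = 9n ln(9n) − 9n + O(ln n).
  S_n = 9n ln(9n) − 9n − 9n ln(n/21) + O(ln n)
      = 9n ln(9n) − 9n ln n + 9n ln 21 − 9n + O(ln n)
      = 9n ln 9 + 9n ln 21 − 9n + O(ln n)
      = 9n (ln 189 − 1) + O(ln n).
Numerically ln(189) − 1 ≈ 4.2417.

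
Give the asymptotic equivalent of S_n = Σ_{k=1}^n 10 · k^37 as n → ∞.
S_n ~ 5 · n^38 / 19

By integral comparison (Euler-Maclaurin), Σ_{k=1}^n 10 · k^37 = 10 · ∫_0^n x^37 dx + O(n^37) = 10 · n^38/38 = 5 · n^38 / 19 + O(n^37). (Equivalently, Faulhaber's formula gives the same leading term.)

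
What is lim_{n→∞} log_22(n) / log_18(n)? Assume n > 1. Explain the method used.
lim = ln(18) / ln(22) = log_22(18)

Change of base: log_22(n) = ln n / ln 22 and log_18(n) = ln n / ln 18. The ratio is (ln n / ln 22) · (ln 18 / ln n) = ln 18 / ln 22, a constant independent of n. So the limit is ln 18 / ln 22 = log_22(18).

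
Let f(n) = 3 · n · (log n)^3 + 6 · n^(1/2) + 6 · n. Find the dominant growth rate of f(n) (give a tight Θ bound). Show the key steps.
f(n) ∈ Θ(n · (log n)^3)

Compare the terms by growth order. For large n, n^a · (log n)^b dominates n^a' · (log n)^b' iff a > a', or (a = a' and b > b'). Ranking the 3 terms shows the dominant one is 3 · n · (log n)^3. Hence f(n) ∈ Θ(n · (log n)^3).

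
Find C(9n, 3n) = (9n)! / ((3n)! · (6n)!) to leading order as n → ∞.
C(9n, 3n) ~ (27/4)^(3n) · sqrt(3/(4π·3n))

Write N = 3n. Apply Stirling to each factorial:
  (3N)! ~ sqrt(2π·3N) · (3N/e)^(3N),
  N! ~ sqrt(2π N) · (N/e)^N,
  (2N)! ~ sqrt(2π·2N) · (2N/e)^(2N).
The exponential factors combine to (3N)^(3N) / (N^N · (2N)^(2N)) = 3^(3N)/2^(2N) = (3^3/2^2)^N = (27/4)^N.
The square-root prefactors combine to sqrt(2π·3N) / (sqrt(2π N)·sqrt(2π·2N)) = sqrt(3 / (2π·2·N)) = sqrt(3/(4π·3n)).
Substituting N = 3n: C(9n, 3n) ~ (27/4)^(3n) · sqrt(3/(4π·3n)).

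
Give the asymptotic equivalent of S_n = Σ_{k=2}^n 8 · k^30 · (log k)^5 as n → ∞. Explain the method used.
S_n ~ 8 · n^31 · (log n)^5 / 31

By integral comparison, S_n = ∫_1^n 8 · x^30 · (log x)^5 dx + O(n^30 · (log n)^5). For the integral, the leading term of ∫_1^n x^30 (log x)^5 dx is n^31/31 · (log n)^5 (by repeated integration by parts; each step lowers the log-exponent and produces a relatively O(1/log n) correction). Hence S_n ~ 8 · n^31 · (log n)^5 / 31.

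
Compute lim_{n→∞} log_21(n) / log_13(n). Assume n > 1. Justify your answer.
lim = ln(13) / ln(21) = log_21(13)

Change of base: log_21(n) = ln n / ln 21 and log_13(n) = ln n / ln 13. The ratio is (ln n / ln 21) · (ln 13 / ln n) = ln 13 / ln 21, a constant independent of n. So the limit is ln 13 / ln 21 = log_21(13).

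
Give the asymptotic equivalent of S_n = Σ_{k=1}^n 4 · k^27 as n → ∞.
S_n ~ n^28 / 7

By integral comparison (Euler-Maclaurin), Σ_{k=1}^n 4 · k^27 = 4 · ∫_0^n x^27 dx + O(n^27) = 4 · n^28/28 = n^28 / 7 + O(n^27). (Equivalently, Faulhaber's formula gives the same leading term.)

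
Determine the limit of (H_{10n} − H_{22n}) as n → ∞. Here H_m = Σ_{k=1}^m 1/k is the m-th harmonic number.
lim = ln(10/22) = ln(5/11)

Euler-Maclaurin gives H_m = ln m + γ + 1/(2m) + O(1/m^2). The γ and O(1/m) terms cancel in the difference:
  H_{10n} − H_{22n} = ln(10n) − ln(22n) + O(1/n) = ln(10/22) + O(1/n).
Hence the limit is ln(10/22) = ln(5/11).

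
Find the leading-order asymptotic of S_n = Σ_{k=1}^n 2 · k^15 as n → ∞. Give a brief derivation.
S_n ~ n^16 / 8

By integral comparison (Euler-Maclaurin), Σ_{k=1}^n 2 · k^15 = 2 · ∫_0^n x^15 dx + O(n^15) = 2 · n^16/16 = n^16 / 8 + O(n^15). (Equivalently, Faulhaber's formula gives the same leading term.)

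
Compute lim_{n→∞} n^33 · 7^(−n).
lim = 0

Exponentials with base > 1 dominate every fixed polynomial: for any fixed c, n^c / 7^n → 0 as n → ∞ (e.g. by the ratio test, or by writing 7^n = e^(n ln 7) and noting e^(n ln 7) / n^c → ∞). Hence n^33 · 7^(−n) = n^33 / 7^n → 0.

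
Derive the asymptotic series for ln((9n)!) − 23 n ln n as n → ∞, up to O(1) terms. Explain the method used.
ln((9n)!) − 23 n ln n = −14 n ln n + 9(ln 9 − 1) n + (1/2) ln(2π·9n) + O(1/n)

Stirling: ln((9n)!) = 9n ln(9n) − 9n + (1/2) ln(2π·9n) + O(1/n).
Expand 9n ln(9n) = 9n (ln n + ln 9) = 9n ln n + 9n ln 9.
Subtract 23n ln n: leading term is (9 − 23) n ln n = −14 n ln n. The next term is 9n ln 9 − 9n = 9(ln 9 − 1) n. Then the (1/2) ln(2π·9n) correction.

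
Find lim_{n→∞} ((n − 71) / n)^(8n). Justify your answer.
lim = e^(−568)

Rewrite as (1 − 71/n)^(8n). By the standard limit (1 + x/n)^n → e^x, we have (1 − 71/n)^n → e^(−71), and raising to the 8th power gives e^(−568).
More precisely, ln[(1 − 71/n)^(8n)] = 8n · ln(1 − 71/n) = 8n · (-71/n + O(1/n^2)) = -568 + O(1/n) → -568.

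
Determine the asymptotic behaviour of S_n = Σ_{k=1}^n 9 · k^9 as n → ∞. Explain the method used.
S_n ~ 9 · n^10 / 10

By integral comparison (Euler-Maclaurin), Σ_{k=1}^n 9 · k^9 = 9 · ∫_0^n x^9 dx + O(n^9) = 9 · n^10/10 + O(n^9). (Equivalently, Faulhaber's formula gives the same leading term.)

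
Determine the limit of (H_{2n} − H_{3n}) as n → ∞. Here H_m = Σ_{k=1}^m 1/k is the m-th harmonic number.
lim = ln(2/3)

Euler-Maclaurin gives H_m = ln m + γ + 1/(2m) + O(1/m^2). The γ and O(1/m) terms cancel in the difference:
  H_{2n} − H_{3n} = ln(2n) − ln(3n) + O(1/n) = ln(2/3) + O(1/n).
Hence the limit is ln(2/3).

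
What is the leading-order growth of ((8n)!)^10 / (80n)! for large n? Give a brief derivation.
((8n)!)^10/(80n)! ~ ((2π·8n)^(9/2) / sqrt(10)) · 10^(−10·8n)  →  0

Write N = 8n. Stirling: N! ~ sqrt(2π N)(N/e)^N and (10N)! ~ sqrt(2π·10N)·(10N/e)^(10N).
  (N!)^10/(10N)! ~ (2π N)^(10/2) (N/e)^(10N) / [sqrt(2π·10N) (10N/e)^(10N)]
     = (2π N)^(10/2) / sqrt(2π·10N) · (N/(10N))^(10N)
     = (2π N)^((10−1)/2) / sqrt(10) · 10^(−10N).
Since 10^10 > 1, the factor 10^(−10N) decays exponentially, so the ratio → 0. Substituting N = 8n gives the stated form.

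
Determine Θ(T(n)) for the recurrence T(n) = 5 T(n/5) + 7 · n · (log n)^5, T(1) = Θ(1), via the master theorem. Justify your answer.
T(n) = Θ(n · (log n)^6)

Here log_5 5 = 1 and f(n) = 7 · n · (log n)^5 = Θ(n^(log_5 5) · (log n)^5). This is the extended Case 2 of the master theorem (f matches the critical exponent up to log factors), giving T(n) = Θ(n^(log_5 5) · (log n)^(5+1)) = Θ(n · (log n)^6).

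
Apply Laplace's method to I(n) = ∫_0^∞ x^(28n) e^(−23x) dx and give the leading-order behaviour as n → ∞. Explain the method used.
I(n) ~ (sqrt(2π·28n) / 23) · (28n/(23e))^(28n)

Write the integrand as exp(28n ln x − 23x) and set f(x) = 28n ln x − 23x. Then f'(x) = 28n/x − 23 = 0 at x* = 28n/23, and f''(x*) = −28n/x*^2 = −23^2/(28n). Laplace's method (interior maximum) gives
  I(n) ~ e^(f(x*)) · sqrt(2π / |f''(x*)|)
        = exp(28n ln(28n/23) − 28n) · sqrt(2π · 28n / 23^2)
        = (28n/23)^(28n) e^(−28n) · sqrt(2π·28n) / 23
        = (sqrt(2π·28n) / 23) · (28n/(23e))^(28n).
This matches Γ(28n+1)/23^(28n+1) with Stirling applied to Γ.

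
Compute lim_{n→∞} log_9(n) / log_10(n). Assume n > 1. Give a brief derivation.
lim = ln(10) / ln(9) = log_9(10)

Change of base: log_9(n) = ln n / ln 9 and log_10(n) = ln n / ln 10. The ratio is (ln n / ln 9) · (ln 10 / ln n) = ln 10 / ln 9, a constant independent of n. So the limit is ln 10 / ln 9 = log_9(10).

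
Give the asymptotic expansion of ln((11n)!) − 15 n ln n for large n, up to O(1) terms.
ln((11n)!) − 15 n ln n = −4 n ln n + 11(ln 11 − 1) n + (1/2) ln(2π·11n) + O(1/n)

Stirling: ln((11n)!) = 11n ln(11n) − 11n + (1/2) ln(2π·11n) + O(1/n).
Expand 11n ln(11n) = 11n (ln n + ln 11) = 11n ln n + 11n ln 11.
Subtract 15n ln n: leading term is (11 − 15) n ln n = −4 n ln n. The next term is 11n ln 11 − 11n = 11(ln 11 − 1) n. Then the (1/2) ln(2π·11n) correction.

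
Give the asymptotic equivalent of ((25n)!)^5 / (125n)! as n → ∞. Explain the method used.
((25n)!)^5/(125n)! ~ ((2π·25n)^(4/2) / sqrt(5)) · 5^(−5·25n)  →  0

Write N = 25n. Stirling: N! ~ sqrt(2π N)(N/e)^N and (5N)! ~ sqrt(2π·5N)·(5N/e)^(5N).
  (N!)^5/(5N)! ~ (2π N)^(5/2) (N/e)^(5N) / [sqrt(2π·5N) (5N/e)^(5N)]
     = (2π N)^(5/2) / sqrt(2π·5N) · (N/(5N))^(5N)
     = (2π N)^((5−1)/2) / sqrt(5) · 5^(−5N).
Since 5^5 > 1, the factor 5^(−5N) decays exponentially, so the ratio → 0. Substituting N = 25n gives the stated form.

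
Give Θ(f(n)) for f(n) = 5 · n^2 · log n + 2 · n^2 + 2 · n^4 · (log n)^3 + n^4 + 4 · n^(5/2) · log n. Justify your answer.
f(n) ∈ Θ(n^4 · (log n)^3)

Compare the terms by growth order. For large n, n^a · (log n)^b dominates n^a' · (log n)^b' iff a > a', or (a = a' and b > b'). Ranking the 5 terms shows the dominant one is 2 · n^4 · (log n)^3. Hence f(n) ∈ Θ(n^4 · (log n)^3).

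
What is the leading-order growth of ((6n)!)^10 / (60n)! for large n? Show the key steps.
((6n)!)^10/(60n)! ~ ((2π·6n)^(9/2) / sqrt(10)) · 10^(−10·6n)  →  0

Write N = 6n. Stirling: N! ~ sqrt(2π N)(N/e)^N and (10N)! ~ sqrt(2π·10N)·(10N/e)^(10N).
  (N!)^10/(10N)! ~ (2π N)^(10/2) (N/e)^(10N) / [sqrt(2π·10N) (10N/e)^(10N)]
     = (2π N)^(10/2) / sqrt(2π·10N) · (N/(10N))^(10N)
     = (2π N)^((10−1)/2) / sqrt(10) · 10^(−10N).
Since 10^10 > 1, the factor 10^(−10N) decays exponentially, so the ratio → 0. Substituting N = 6n gives the stated form.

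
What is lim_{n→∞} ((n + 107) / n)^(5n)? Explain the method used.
lim = e^535

Rewrite as (1 + 107/n)^(5n). By the standard limit (1 + x/n)^n → e^x, we have (1 + 107/n)^n → e^107, and raising to the 5th power gives e^535.
More precisely, ln[(1 + 107/n)^(5n)] = 5n · ln(1 + 107/n) = 5n · (107/n + O(1/n^2)) = 535 + O(1/n) → 535.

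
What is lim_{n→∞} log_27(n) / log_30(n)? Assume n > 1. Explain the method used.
lim = ln(30) / ln(27) = log_27(30)

Change of base: log_27(n) = ln n / ln 27 and log_30(n) = ln n / ln 30. The ratio is (ln n / ln 27) · (ln 30 / ln n) = ln 30 / ln 27, a constant independent of n. So the limit is ln 30 / ln 27 = log_27(30).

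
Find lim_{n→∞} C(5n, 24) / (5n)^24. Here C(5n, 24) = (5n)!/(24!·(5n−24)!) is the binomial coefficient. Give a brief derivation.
lim = 1/24! = 1/620448401733239439360000

With N = 5n → ∞: C(N, 24) / N^24 = [N(N−1)…(N−23)] / (24! · N^24) = (1/24!) · 1 · (1 − 1/(5n)) · … · (1 − 23/(5n)). Each factor → 1 as N → ∞, so the limit is 1/24! = 1/620448401733239439360000.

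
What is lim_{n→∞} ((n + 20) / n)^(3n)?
lim = e^60

Rewrite as (1 + 20/n)^(3n). By the standard limit (1 + x/n)^n → e^x, we have (1 + 20/n)^n → e^20, and raising to the 3rd power gives e^60.
More precisely, ln[(1 + 20/n)^(3n)] = 3n · ln(1 + 20/n) = 3n · (20/n + O(1/n^2)) = 60 + O(1/n) → 60.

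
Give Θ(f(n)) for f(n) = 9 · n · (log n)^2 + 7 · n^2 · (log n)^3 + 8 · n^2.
f(n) ∈ Θ(n^2 · (log n)^3)

Compare the terms by growth order. For large n, n^a · (log n)^b dominates n^a' · (log n)^b' iff a > a', or (a = a' and b > b'). Ranking the 3 terms shows the dominant one is 7 · n^2 · (log n)^3. Hence f(n) ∈ Θ(n^2 · (log n)^3).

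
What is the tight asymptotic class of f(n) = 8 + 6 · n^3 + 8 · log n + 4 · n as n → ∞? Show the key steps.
f(n) ∈ Θ(n^3)

Compare the terms by growth order. For large n, n^a · (log n)^b dominates n^a' · (log n)^b' iff a > a', or (a = a' and b > b'). Ranking the 4 terms shows the dominant one is 6 · n^3. Hence f(n) ∈ Θ(n^3).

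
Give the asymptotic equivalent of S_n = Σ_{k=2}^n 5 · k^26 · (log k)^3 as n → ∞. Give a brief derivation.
S_n ~ 5 · n^27 · (log n)^3 / 27

By integral comparison, S_n = ∫_1^n 5 · x^26 · (log x)^3 dx + O(n^26 · (log n)^3). For the integral, the leading term of ∫_1^n x^26 (log x)^3 dx is n^27/27 · (log n)^3 (by repeated integration by parts; each step lowers the log-exponent and produces a relatively O(1/log n) correction). Hence S_n ~ 5 · n^27 · (log n)^3 / 27.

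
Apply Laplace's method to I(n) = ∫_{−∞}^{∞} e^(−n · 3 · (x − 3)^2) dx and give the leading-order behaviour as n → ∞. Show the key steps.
I(n) = sqrt(π/(3n))

Here φ(x) = 3 · (x − 3)^2 has its unique minimum at x* = 3 with φ(x*) = 0 and φ''(x*) = 6. Laplace's method gives
  I(n) ~ e^(−n φ(x*)) · sqrt(2π / (n · φ''(x*))) = sqrt(2π / (6n)) = sqrt(π/(3n)).
This is exact: substituting u = (x − 3)·sqrt(3n) gives I(n) = (1/sqrt(3n)) ∫_{−∞}^{∞} e^(−u^2) du = sqrt(π/(3n)).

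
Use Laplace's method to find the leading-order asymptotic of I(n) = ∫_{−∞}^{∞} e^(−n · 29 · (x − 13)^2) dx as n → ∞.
I(n) = sqrt(π/(29n))

Here φ(x) = 29 · (x − 13)^2 has its unique minimum at x* = 13 with φ(x*) = 0 and φ''(x*) = 58. Laplace's method gives
  I(n) ~ e^(−n φ(x*)) · sqrt(2π / (n · φ''(x*))) = sqrt(2π / (58n)) = sqrt(π/(29n)).
This is exact: substituting u = (x − 13)·sqrt(29n) gives I(n) = (1/sqrt(29n)) ∫_{−∞}^{∞} e^(−u^2) du = sqrt(π/(29n)).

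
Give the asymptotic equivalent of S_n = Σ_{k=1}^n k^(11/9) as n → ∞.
S_n ~ (9/20) · n^(20/9)

Integral comparison: Σ_{k=1}^n k^(11/9) = ∫_0^n x^(11/9) dx + O(n^(11/9)). The integral is n^(1 + 11/9) / (1 + 11/9) = n^((11+9)/9) / ((11+9)/9) = (9/20) · n^(20/9).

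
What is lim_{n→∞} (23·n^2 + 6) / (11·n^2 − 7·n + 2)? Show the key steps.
lim = 23/11

For large n the leading n^2 terms dominate both numerator and denominator. Dividing top and bottom by n^2, every other term tends to 0, leaving 23/11.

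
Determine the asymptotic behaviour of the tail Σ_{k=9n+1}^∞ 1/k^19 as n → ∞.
Σ_{k>9n} 1/k^19 ~ 1/(18 · (9n)^18)

Compare to the integral: ∫_{9n}^∞ x^(−19) dx = [−x^(−18)/18]_{9n}^∞ = 1/((19−1)·(9n)^18). Euler-Maclaurin then gives
  Σ_{k>9n} 1/k^19 = ∫_{9n}^∞ dx/x^19 − 1/(2·(9n)^19) + O(1/(9n)^20).
(Equivalently this is ζ(19) − Σ_{k≤9n} 1/k^19.)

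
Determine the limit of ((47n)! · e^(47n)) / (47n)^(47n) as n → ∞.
lim = ∞

Stirling: (47n)! ~ sqrt(2π·47n) · (47n/e)^(47n). Hence
  (47n)! · e^(47n) / (47n)^(47n) ~ sqrt(2π·47n) = sqrt(2π·47) · sqrt(n) → ∞.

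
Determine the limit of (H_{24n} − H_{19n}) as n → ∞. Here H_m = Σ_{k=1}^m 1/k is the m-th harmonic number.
lim = ln(24/19)

Euler-Maclaurin gives H_m = ln m + γ + 1/(2m) + O(1/m^2). The γ and O(1/m) terms cancel in the difference:
  H_{24n} − H_{19n} = ln(24n) − ln(19n) + O(1/n) = ln(24/19) + O(1/n).
Hence the limit is ln(24/19).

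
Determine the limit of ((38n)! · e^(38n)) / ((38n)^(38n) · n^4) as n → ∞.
lim = 0

Stirling: (38n)! ~ sqrt(2π·38n) · (38n/e)^(38n). Hence
  (38n)! · e^(38n) / (38n)^(38n) ~ sqrt(2π·38n).
Dividing by n^4: sqrt(2π·38n) / n^4 = sqrt(2π·38) · n^((1−8)/2), so the expression behaves like sqrt(2π·38) · n^((1−8)/2) → 0.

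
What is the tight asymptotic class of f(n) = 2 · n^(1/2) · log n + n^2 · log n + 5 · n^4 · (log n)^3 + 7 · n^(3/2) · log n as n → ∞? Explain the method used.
f(n) ∈ Θ(n^4 · (log n)^3)

Compare the terms by growth order. For large n, n^a · (log n)^b dominates n^a' · (log n)^b' iff a > a', or (a = a' and b > b'). Ranking the 4 terms shows the dominant one is 5 · n^4 · (log n)^3. Hence f(n) ∈ Θ(n^4 · (log n)^3).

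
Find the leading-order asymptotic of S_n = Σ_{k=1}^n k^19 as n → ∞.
S_n ~ n^20 / 20

By integral comparison (Euler-Maclaurin), Σ_{k=1}^n k^19 = ∫_0^n x^19 dx + O(n^19) = n^20/20 + O(n^19). (Equivalently, Faulhaber's formula gives the same leading term.)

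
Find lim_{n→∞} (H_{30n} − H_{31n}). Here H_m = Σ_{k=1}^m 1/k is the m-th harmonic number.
lim = ln(30/31)

Euler-Maclaurin gives H_m = ln m + γ + 1/(2m) + O(1/m^2). The γ and O(1/m) terms cancel in the difference:
  H_{30n} − H_{31n} = ln(30n) − ln(31n) + O(1/n) = ln(30/31) + O(1/n).
Hence the limit is ln(30/31).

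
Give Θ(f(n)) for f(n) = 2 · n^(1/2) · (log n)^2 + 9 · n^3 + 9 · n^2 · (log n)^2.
f(n) ∈ Θ(n^3)

Compare the terms by growth order. For large n, n^a · (log n)^b dominates n^a' · (log n)^b' iff a > a', or (a = a' and b > b'). Ranking the 3 terms shows the dominant one is 9 · n^3. Hence f(n) ∈ Θ(n^3).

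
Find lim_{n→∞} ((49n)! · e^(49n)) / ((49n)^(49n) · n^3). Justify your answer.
lim = 0

Stirling: (49n)! ~ sqrt(2π·49n) · (49n/e)^(49n). Hence
  (49n)! · e^(49n) / (49n)^(49n) ~ sqrt(2π·49n).
Dividing by n^3: sqrt(2π·49n) / n^3 = sqrt(2π·49) · n^((1−6)/2), so the expression behaves like sqrt(2π·49) · n^((1−6)/2) → 0.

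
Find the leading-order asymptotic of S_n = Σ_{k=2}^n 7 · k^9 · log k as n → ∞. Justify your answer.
S_n ~ 7 · n^10 log n / 10 − 7 · n^10 / 100

By integral comparison, S_n = ∫_1^n 7 · x^9 · log x dx + O(n^9 · log n). For the integral, ∫ x^9 log x dx = n^10 log n / 10 − n^10/100 (integration by parts). Hence S_n ~ 7 · n^10 log n / 10 − 7 · n^10 / 100.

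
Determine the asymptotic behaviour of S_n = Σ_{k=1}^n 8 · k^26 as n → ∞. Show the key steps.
S_n ~ 8 · n^27 / 27

By integral comparison (Euler-Maclaurin), Σ_{k=1}^n 8 · k^26 = 8 · ∫_0^n x^26 dx + O(n^26) = 8 · n^27/27 + O(n^26). (Equivalently, Faulhaber's formula gives the same leading term.)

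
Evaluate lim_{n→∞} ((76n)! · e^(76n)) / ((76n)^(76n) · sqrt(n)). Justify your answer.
lim = sqrt(2π·76)

Stirling: (76n)! ~ sqrt(2π·76n) · (76n/e)^(76n). Hence
  (76n)! · e^(76n) / (76n)^(76n) ~ sqrt(2π·76n).
Dividing by sqrt(n): sqrt(2π·76n) / sqrt(n) = sqrt(2π·76) · n^((1−1)/2), so the limit is sqrt(2π·76).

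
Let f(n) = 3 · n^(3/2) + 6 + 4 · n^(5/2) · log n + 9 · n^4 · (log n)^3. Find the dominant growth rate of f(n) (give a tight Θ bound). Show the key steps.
f(n) ∈ Θ(n^4 · (log n)^3)

Compare the terms by growth order. For large n, n^a · (log n)^b dominates n^a' · (log n)^b' iff a > a', or (a = a' and b > b'). Ranking the 4 terms shows the dominant one is 9 · n^4 · (log n)^3. Hence f(n) ∈ Θ(n^4 · (log n)^3).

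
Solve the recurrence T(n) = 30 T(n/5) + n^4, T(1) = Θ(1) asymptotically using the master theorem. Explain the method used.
T(n) = Θ(n^4)

log_5 30 ≈ 2.113. f(n) = n^4 dominates n^(log_5 30) since 4 > 2.113, and the regularity condition a·f(n/b) = 30·(n/5)^4 = (30/625)·n^4 ≤ c·f(n) holds with c = 30/625 ≈ 0.048 < 1. So this is Case 3: T(n) = Θ(f(n)) = Θ(n^4).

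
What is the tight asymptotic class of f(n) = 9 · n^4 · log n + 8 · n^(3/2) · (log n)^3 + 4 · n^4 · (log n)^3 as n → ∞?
f(n) ∈ Θ(n^4 · (log n)^3)

Compare the terms by growth order. For large n, n^a · (log n)^b dominates n^a' · (log n)^b' iff a > a', or (a = a' and b > b'). Ranking the 3 terms shows the dominant one is 4 · n^4 · (log n)^3. Hence f(n) ∈ Θ(n^4 · (log n)^3).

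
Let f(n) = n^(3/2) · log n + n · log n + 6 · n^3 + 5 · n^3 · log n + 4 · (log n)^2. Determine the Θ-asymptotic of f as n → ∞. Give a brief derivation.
f(n) ∈ Θ(n^3 · log n)

Compare the terms by growth order. For large n, n^a · (log n)^b dominates n^a' · (log n)^b' iff a > a', or (a = a' and b > b'). Ranking the 5 terms shows the dominant one is 5 · n^3 · log n. Hence f(n) ∈ Θ(n^3 · log n).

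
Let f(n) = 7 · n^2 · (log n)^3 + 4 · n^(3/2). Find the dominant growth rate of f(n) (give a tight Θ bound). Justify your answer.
f(n) ∈ Θ(n^2 · (log n)^3)

Compare the terms by growth order. For large n, n^a · (log n)^b dominates n^a' · (log n)^b' iff a > a', or (a = a' and b > b'). Ranking the 2 terms shows the dominant one is 7 · n^2 · (log n)^3. Hence f(n) ∈ Θ(n^2 · (log n)^3).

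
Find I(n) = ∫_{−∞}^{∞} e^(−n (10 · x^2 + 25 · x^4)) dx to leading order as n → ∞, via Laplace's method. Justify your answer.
I(n) ~ sqrt(π/(10n))

φ(x) = 10 · x^2 + 25 · x^4 has its unique global minimum at x* = 0 (since φ'(x) = 20x + 100x^3 = 0 only at x = 0 for real x with both coefficients positive, and φ → ∞ as |x| → ∞). At x* = 0, φ(0) = 0 and φ''(0) = 20. Laplace's method then gives
  I(n) ~ sqrt(2π / (n · φ''(0))) · e^(−n φ(0)) = sqrt(2π / (20n)) = sqrt(π/(10n)).
The 25 · x^4 term contributes only at subleading order (an O(1/n) relative correction).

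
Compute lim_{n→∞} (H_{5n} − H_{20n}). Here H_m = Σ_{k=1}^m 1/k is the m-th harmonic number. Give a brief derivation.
lim = ln(5/20) = −ln 4

Euler-Maclaurin gives H_m = ln m + γ + 1/(2m) + O(1/m^2). The γ and O(1/m) terms cancel in the difference:
  H_{5n} − H_{20n} = ln(5n) − ln(20n) + O(1/n) = ln(5/20) + O(1/n).
Hence the limit is ln(5/20) = −ln 4.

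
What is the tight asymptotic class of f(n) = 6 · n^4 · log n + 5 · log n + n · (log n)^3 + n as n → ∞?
f(n) ∈ Θ(n^4 · log n)

Compare the terms by growth order. For large n, n^a · (log n)^b dominates n^a' · (log n)^b' iff a > a', or (a = a' and b > b'). Ranking the 4 terms shows the dominant one is 6 · n^4 · log n. Hence f(n) ∈ Θ(n^4 · log n).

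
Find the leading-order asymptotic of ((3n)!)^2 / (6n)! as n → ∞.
((3n)!)^2/(6n)! ~ ((2π·3n)^(1/2) / sqrt(2)) · 2^(−2·3n)  →  0

Write N = 3n. Stirling: N! ~ sqrt(2π N)(N/e)^N and (2N)! ~ sqrt(2π·2N)·(2N/e)^(2N).
  (N!)^2/(2N)! ~ (2π N)^(2/2) (N/e)^(2N) / [sqrt(2π·2N) (2N/e)^(2N)]
     = (2π N)^(2/2) / sqrt(2π·2N) · (N/(2N))^(2N)
     = (2π N)^((2−1)/2) / sqrt(2) · 2^(−2N).
Since 2^2 > 1, the factor 2^(−2N) decays exponentially, so the ratio → 0. Substituting N = 3n gives the stated form.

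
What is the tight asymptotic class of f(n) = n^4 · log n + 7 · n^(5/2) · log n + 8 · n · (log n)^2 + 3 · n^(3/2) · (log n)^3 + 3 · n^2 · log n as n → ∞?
f(n) ∈ Θ(n^4 · log n)

Compare the terms by growth order. For large n, n^a · (log n)^b dominates n^a' · (log n)^b' iff a > a', or (a = a' and b > b'). Ranking the 5 terms shows the dominant one is n^4 · log n. Hence f(n) ∈ Θ(n^4 · log n).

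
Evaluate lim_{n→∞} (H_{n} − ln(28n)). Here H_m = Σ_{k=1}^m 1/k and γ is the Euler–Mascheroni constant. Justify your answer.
lim = −ln 28 + γ

By Euler-Maclaurin, H_m = ln m + γ + O(1/m). So
  H_{n} − ln(28n) = ln(n) + γ − ln(28n) + O(1/n)
                       = ln(1/28) + γ + O(1/n).
Hence the limit is ln(1/28) + γ.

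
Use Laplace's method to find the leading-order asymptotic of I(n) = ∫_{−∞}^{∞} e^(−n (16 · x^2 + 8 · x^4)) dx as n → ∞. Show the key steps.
I(n) ~ sqrt(π/(16n))

φ(x) = 16 · x^2 + 8 · x^4 has its unique global minimum at x* = 0 (since φ'(x) = 32x + 32x^3 = 0 only at x = 0 for real x with both coefficients positive, and φ → ∞ as |x| → ∞). At x* = 0, φ(0) = 0 and φ''(0) = 32. Laplace's method then gives
  I(n) ~ sqrt(2π / (n · φ''(0))) · e^(−n φ(0)) = sqrt(2π / (32n)) = sqrt(π/(16n)).
The 8 · x^4 term contributes only at subleading order (an O(1/n) relative correction).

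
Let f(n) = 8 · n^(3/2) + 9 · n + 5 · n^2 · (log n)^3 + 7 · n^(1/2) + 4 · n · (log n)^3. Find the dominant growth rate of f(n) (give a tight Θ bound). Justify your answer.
f(n) ∈ Θ(n^2 · (log n)^3)

Compare the terms by growth order. For large n, n^a · (log n)^b dominates n^a' · (log n)^b' iff a > a', or (a = a' and b > b'). Ranking the 5 terms shows the dominant one is 5 · n^2 · (log n)^3. Hence f(n) ∈ Θ(n^2 · (log n)^3).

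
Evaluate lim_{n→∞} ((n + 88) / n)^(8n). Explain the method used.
lim = e^704

Rewrite as (1 + 88/n)^(8n). By the standard limit (1 + x/n)^n → e^x, we have (1 + 88/n)^n → e^88, and raising to the 8th power gives e^704.
More precisely, ln[(1 + 88/n)^(8n)] = 8n · ln(1 + 88/n) = 8n · (88/n + O(1/n^2)) = 704 + O(1/n) → 704.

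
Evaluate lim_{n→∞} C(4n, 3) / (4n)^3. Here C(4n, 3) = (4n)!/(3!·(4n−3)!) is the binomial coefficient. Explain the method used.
lim = 1/3! = 1/6

With N = 4n → ∞: C(N, 3) / N^3 = [N(N−1)…(N−2)] / (3! · N^3) = (1/3!) · 1 · (1 − 1/(4n)) · (1 − 2/(4n)). Each factor → 1 as N → ∞, so the limit is 1/3! = 1/6.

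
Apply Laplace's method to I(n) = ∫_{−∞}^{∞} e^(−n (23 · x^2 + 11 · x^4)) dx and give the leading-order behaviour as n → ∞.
I(n) ~ sqrt(π/(23n))

φ(x) = 23 · x^2 + 11 · x^4 has its unique global minimum at x* = 0 (since φ'(x) = 46x + 44x^3 = 0 only at x = 0 for real x with both coefficients positive, and φ → ∞ as |x| → ∞). At x* = 0, φ(0) = 0 and φ''(0) = 46. Laplace's method then gives
  I(n) ~ sqrt(2π / (n · φ''(0))) · e^(−n φ(0)) = sqrt(2π / (46n)) = sqrt(π/(23n)).
The 11 · x^4 term contributes only at subleading order (an O(1/n) relative correction).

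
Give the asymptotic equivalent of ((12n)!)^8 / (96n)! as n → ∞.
((12n)!)^8/(96n)! ~ ((2π·12n)^(7/2) / sqrt(8)) · 8^(−8·12n)  →  0

Write N = 12n. Stirling: N! ~ sqrt(2π N)(N/e)^N and (8N)! ~ sqrt(2π·8N)·(8N/e)^(8N).
  (N!)^8/(8N)! ~ (2π N)^(8/2) (N/e)^(8N) / [sqrt(2π·8N) (8N/e)^(8N)]
     = (2π N)^(8/2) / sqrt(2π·8N) · (N/(8N))^(8N)
     = (2π N)^((8−1)/2) / sqrt(8) · 8^(−8N).
Since 8^8 > 1, the factor 8^(−8N) decays exponentially, so the ratio → 0. Substituting N = 12n gives the stated form.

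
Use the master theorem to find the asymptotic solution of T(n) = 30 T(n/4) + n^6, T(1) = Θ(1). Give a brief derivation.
T(n) = Θ(n^6)

log_4 30 ≈ 2.453. f(n) = n^6 dominates n^(log_4 30) since 6 > 2.453, and the regularity condition a·f(n/b) = 30·(n/4)^6 = (30/4096)·n^6 ≤ c·f(n) holds with c = 30/4096 ≈ 0.00732 < 1. So this is Case 3: T(n) = Θ(f(n)) = Θ(n^6).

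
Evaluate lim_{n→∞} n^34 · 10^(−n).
lim = 0

Exponentials with base > 1 dominate every fixed polynomial: for any fixed c, n^c / 10^n → 0 as n → ∞ (e.g. by the ratio test, or by writing 10^n = e^(n ln 10) and noting e^(n ln 10) / n^c → ∞). Hence n^34 · 10^(−n) = n^34 / 10^n → 0.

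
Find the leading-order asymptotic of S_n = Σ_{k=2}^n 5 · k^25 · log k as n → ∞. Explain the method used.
S_n ~ 5 · n^26 log n / 26 − 5 · n^26 / 676

By integral comparison, S_n = ∫_1^n 5 · x^25 · log x dx + O(n^25 · log n). For the integral, ∫ x^25 log x dx = n^26 log n / 26 − n^26/676 (integration by parts). Hence S_n ~ 5 · n^26 log n / 26 − 5 · n^26 / 676.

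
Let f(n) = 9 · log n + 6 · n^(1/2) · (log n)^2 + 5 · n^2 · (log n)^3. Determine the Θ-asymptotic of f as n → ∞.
f(n) ∈ Θ(n^2 · (log n)^3)

Compare the terms by growth order. For large n, n^a · (log n)^b dominates n^a' · (log n)^b' iff a > a', or (a = a' and b > b'). Ranking the 3 terms shows the dominant one is 5 · n^2 · (log n)^3. Hence f(n) ∈ Θ(n^2 · (log n)^3).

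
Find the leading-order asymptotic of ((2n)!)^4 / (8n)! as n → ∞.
((2n)!)^4/(8n)! ~ ((2π·2n)^(3/2) / 2) · 4^(−4·2n)  →  0

Write N = 2n. Stirling: N! ~ sqrt(2π N)(N/e)^N and (4N)! ~ sqrt(2π·4N)·(4N/e)^(4N).
  (N!)^4/(4N)! ~ (2π N)^(4/2) (N/e)^(4N) / [sqrt(2π·4N) (4N/e)^(4N)]
     = (2π N)^(4/2) / sqrt(2π·4N) · (N/(4N))^(4N)
     = (2π N)^((4−1)/2) / 2 · 4^(−4N).
Since 4^4 > 1, the factor 4^(−4N) decays exponentially, so the ratio → 0. Substituting N = 2n gives the stated form.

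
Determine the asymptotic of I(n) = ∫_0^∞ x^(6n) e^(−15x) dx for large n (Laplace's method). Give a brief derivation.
I(n) ~ (sqrt(2π·6n) / 15) · (6n/(15e))^(6n)

Write the integrand as exp(6n ln x − 15x) and set f(x) = 6n ln x − 15x. Then f'(x) = 6n/x − 15 = 0 at x* = 6n/15, and f''(x*) = −6n/x*^2 = −15^2/(6n). Laplace's method (interior maximum) gives
  I(n) ~ e^(f(x*)) · sqrt(2π / |f''(x*)|)
        = exp(6n ln(6n/15) − 6n) · sqrt(2π · 6n / 15^2)
        = (6n/15)^(6n) e^(−6n) · sqrt(2π·6n) / 15
        = (sqrt(2π·6n) / 15) · (6n/(15e))^(6n).
This matches Γ(6n+1)/15^(6n+1) with Stirling applied to Γ.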